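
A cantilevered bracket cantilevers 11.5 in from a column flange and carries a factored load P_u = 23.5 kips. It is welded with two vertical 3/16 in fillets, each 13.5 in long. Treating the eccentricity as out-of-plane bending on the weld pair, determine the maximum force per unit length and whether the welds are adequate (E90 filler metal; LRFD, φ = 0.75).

f_max ≈ 4.53 kip/in; adequate

E90XX → F_EXX = 90 ksi.
L_w = 2 × 13.5 = 27 in; section modulus (unit throat) S = 2 × L²/6 = 60.75 in².
Direct shear f_v = P/L_w = 23.5/27 = 0.8704 kip/in.
Moment M = P × e = 23.5 × 11.5 = 270.25 kip·in; bending f_b = M/S = 4.449 kip/in.
f_max = √(f_v² + f_b²) = √(0.8704² + 4.449²) = 4.533 kip/in.
φr_n = 0.75 × 0.6 × 90 × (0.707 × 0.1875) = 5.369 kip/in → adequate.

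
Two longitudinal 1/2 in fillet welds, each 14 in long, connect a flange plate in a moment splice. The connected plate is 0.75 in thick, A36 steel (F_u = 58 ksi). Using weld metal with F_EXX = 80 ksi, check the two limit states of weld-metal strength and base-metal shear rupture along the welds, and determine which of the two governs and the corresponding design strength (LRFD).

φR_n ≈ 356 kip (weld metal governs)

t_e = 0.707 × 0.5 = 0.3535 in; L = 28 in.
Weld metal: φR_n = 0.75 × 0.6 × 80 × 0.3535 × 28 = 356.3 kip.
Base metal (shear rupture): φR_n = 0.75 × 0.6 × 58 × 0.75 × 28 = 548.1 kip.
Governing: weld metal.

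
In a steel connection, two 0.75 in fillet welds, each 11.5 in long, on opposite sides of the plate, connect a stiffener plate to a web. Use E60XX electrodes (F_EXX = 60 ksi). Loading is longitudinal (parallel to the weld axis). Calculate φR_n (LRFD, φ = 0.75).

Effective throat t_e = 0.707 × 0.75 = 0.5302 in.
Total length L = 23 in; A_we = 0.5302 × 23 = 12.2 in².
F_nw = 0.6 F_EXX = 0.6 × 60 = 36 ksi.
φR_n = 0.75 × 36 × 12.2 = 329.3 kip.

φR_n ≈ 329 kip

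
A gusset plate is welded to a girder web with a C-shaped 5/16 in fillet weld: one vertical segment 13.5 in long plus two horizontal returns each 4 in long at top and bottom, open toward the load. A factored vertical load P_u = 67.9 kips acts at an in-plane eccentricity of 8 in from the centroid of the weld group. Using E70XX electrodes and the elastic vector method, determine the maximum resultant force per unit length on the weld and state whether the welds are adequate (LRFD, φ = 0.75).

E70XX → F_EXX = 70 ksi.
Total weld length L_w = 21.5 in. Treat welds as unit-width lines.
Centroid: x̄ = 2×4×2 / 21.5 = 0.7442 in from the vertical weld.
Polar moment about centroid: J = I_x + I_y = [13.5³/12 + 2×4×6.75²] + [13.5×0.7442² + 2(4³/12 + 4×1.256²)] = 600.3 in³.
Direct shear f_v = P/L_w = 67.9 / 21.5 = 3.158 kip/in (vertical).
Torsion M = P·e = 67.9 × 8 = 543.2 kip·in.
Critical point at (x, y) = (3.256, 6.75) from centroid. f_tx = M·y/J = 6.108 kip/in; f_ty = M·x/J = 2.946 kip/in.
Resultant f_max = √[f_tx² + (f_v + f_ty)²] = √[6.108² + (3.158 + 2.946)²] = 8.635 kip/in.
Capacity per unit length: φr_n = 0.75 × 0.6 × 70 × (0.707 × 0.3125) = 6.96 kip/in.
8.635 > 6.96 → NOT adequate.

f_max ≈ 8.64 kip/in; NOT adequate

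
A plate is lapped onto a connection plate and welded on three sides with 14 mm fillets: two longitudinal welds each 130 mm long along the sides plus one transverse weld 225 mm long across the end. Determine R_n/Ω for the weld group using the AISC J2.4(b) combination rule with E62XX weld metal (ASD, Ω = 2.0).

E62XX → F_EXX = 620 MPa.
t_e = 0.707 × 14 = 9.898 mm.
R_nwl = 0.6 × 620 × 9.898 × 260 × 10⁻³ = 957.3 kN (longitudinal, 2 welds).
R_nwt = 0.6 × 620 × 9.898 × 225 × 10⁻³ = 828.5 kN (transverse, base value).
(i) R_nwl + R_nwt = 1786 kN; (ii) 0.85 R_nwl + 1.5 R_nwt = 2056 kN.
R_n = max = 2056 kN [governs: (ii)]; R_n/Ω = 1028 kN.

R_n/Ω ≈ 1030 kN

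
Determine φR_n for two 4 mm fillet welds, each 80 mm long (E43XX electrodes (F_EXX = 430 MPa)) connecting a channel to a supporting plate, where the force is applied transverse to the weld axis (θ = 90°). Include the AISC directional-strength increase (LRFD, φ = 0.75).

t_e = 0.707 × 4 = 2.828 mm; A_we = 2.828 × 160 = 452.5 mm².
Directional factor: 1.0 + 0.5 sin^1.5(90°) = 1.5.
F_nw = 0.6 × 430 × 1.5 = 387 MPa.
φR_n = 0.75 × 387 × 452.5 × 10⁻³ = 131.3 kN.

φR_n ≈ 131 kN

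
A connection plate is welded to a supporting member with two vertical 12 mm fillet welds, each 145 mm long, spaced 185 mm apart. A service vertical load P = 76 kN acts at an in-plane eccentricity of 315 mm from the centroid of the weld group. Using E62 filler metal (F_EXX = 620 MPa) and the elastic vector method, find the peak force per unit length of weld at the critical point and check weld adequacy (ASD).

Total weld length L_w = 290 mm. Treat welds as unit-width lines.
Polar moment about centroid: J = 2[d³/12 + d(b/2)²] = 2[145³/12 + 145×92.5²] = 2989000 mm³.
Direct shear f_v = P/L_w = 76×10³ / 290 = 262.1 N/mm (vertical).
Torsion M = P·e = 76×10³ × 315 = 23940000 N·mm.
Critical point at (x, y) = (92.5, 72.5) from centroid. f_tx = M·y/J = 580.6 N/mm; f_ty = M·x/J = 740.8 N/mm.
Resultant f_max = √[f_tx² + (f_v + f_ty)²] = √[580.6² + (262.1 + 740.8)²] = 1159 N/mm.
Capacity per unit length: r_n/Ω = (1/2.0) × 0.6 × 620 × (0.707 × 12) = 1578 N/mm.
1159 ≤ 1578 → adequate.

f_max ≈ 1160 N/mm; adequate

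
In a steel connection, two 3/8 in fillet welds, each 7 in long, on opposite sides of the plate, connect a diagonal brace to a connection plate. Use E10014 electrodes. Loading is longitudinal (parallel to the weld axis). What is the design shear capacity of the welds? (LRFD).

E100XX → F_EXX = 100 ksi.
Effective throat t_e = 0.707 × 0.375 = 0.2651 in.
Total length L = 14 in; A_we = 0.2651 × 14 = 3.712 in².
F_nw = 0.6 F_EXX = 0.6 × 100 = 60 ksi.
φR_n = 0.75 × 60 × 3.712 = 167 kips.

φR_n ≈ 167 kips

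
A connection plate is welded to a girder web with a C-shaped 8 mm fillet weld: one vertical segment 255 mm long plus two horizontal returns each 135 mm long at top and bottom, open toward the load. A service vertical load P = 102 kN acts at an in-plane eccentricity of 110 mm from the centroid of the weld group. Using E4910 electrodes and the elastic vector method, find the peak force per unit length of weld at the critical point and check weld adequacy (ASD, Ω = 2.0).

E49XX → F_EXX = 490 MPa.
Total weld length L_w = 525 mm. Treat welds as unit-width lines.
Centroid: x̄ = 2×135×67.5 / 525 = 34.71 mm from the vertical weld.
Polar moment about centroid: J = I_x + I_y = [255³/12 + 2×135×127.5²] + [255×34.71² + 2(135³/12 + 135×32.79²)] = 6779000 mm³.
Direct shear f_v = P/L_w = 102×10³ / 525 = 194.3 N/mm (vertical).
Torsion M = P·e = 102×10³ × 110 = 11220000 N·mm.
Critical point at (x, y) = (100.3, 127.5) from centroid. f_tx = M·y/J = 211 N/mm; f_ty = M·x/J = 166 N/mm.
Resultant f_max = √[f_tx² + (f_v + f_ty)²] = √[211² + (194.3 + 166)²] = 417.5 N/mm.
Capacity per unit length: r_n/Ω = (1/2.0) × 0.6 × 490 × (0.707 × 8) = 831.4 N/mm.
417.5 ≤ 831.4 → adequate.

f_max ≈ 418 N/mm; adequate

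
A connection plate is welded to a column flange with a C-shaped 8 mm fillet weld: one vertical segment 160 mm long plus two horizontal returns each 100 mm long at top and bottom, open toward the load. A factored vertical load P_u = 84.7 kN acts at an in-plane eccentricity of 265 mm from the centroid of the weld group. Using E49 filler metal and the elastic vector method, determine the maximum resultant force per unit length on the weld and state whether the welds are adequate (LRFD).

f_max ≈ 1370 N/mm; NOT adequate

E49XX → F_EXX = 490 MPa.
Total weld length L_w = 360 mm. Treat welds as unit-width lines.
Centroid: x̄ = 2×100×50 / 360 = 27.78 mm from the vertical weld.
Polar moment about centroid: J = I_x + I_y = [160³/12 + 2×100×80²] + [160×27.78² + 2(100³/12 + 100×22.22²)] = 2010000 mm³.
Direct shear f_v = P/L_w = 84.7×10³ / 360 = 235.3 N/mm (vertical).
Torsion M = P·e = 84.7×10³ × 265 = 22446000 N·mm.
Critical point at (x, y) = (72.22, 80) from centroid. f_tx = M·y/J = 893.3 N/mm; f_ty = M·x/J = 806.4 N/mm.
Resultant f_max = √[f_tx² + (f_v + f_ty)²] = √[893.3² + (235.3 + 806.4)²] = 1372 N/mm.
Capacity per unit length: φr_n = 0.75 × 0.6 × 490 × (0.707 × 8) = 1247 N/mm.
1372 > 1247 → NOT adequate.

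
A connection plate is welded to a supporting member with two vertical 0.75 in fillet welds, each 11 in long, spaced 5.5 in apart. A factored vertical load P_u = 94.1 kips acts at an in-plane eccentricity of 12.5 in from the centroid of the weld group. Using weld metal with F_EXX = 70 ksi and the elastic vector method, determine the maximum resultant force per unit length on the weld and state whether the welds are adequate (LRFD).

Total weld length L_w = 22 in. Treat welds as unit-width lines.
Polar moment about centroid: J = 2[d³/12 + d(b/2)²] = 2[11³/12 + 11×2.75²] = 388.2 in³.
Direct shear f_v = P/L_w = 94.1 / 22 = 4.277 kip/in (vertical).
Torsion M = P·e = 94.1 × 12.5 = 1176.2 kip·in.
Critical point at (x, y) = (2.75, 5.5) from centroid. f_tx = M·y/J = 16.66 kip/in; f_ty = M·x/J = 8.332 kip/in.
Resultant f_max = √[f_tx² + (f_v + f_ty)²] = √[16.66² + (4.277 + 8.332)²] = 20.9 kip/in.
Capacity per unit length: φr_n = 0.75 × 0.6 × 70 × (0.707 × 0.75) = 16.7 kip/in.
20.9 > 16.7 → NOT adequate.

f_max ≈ 20.9 kip/in; NOT adequate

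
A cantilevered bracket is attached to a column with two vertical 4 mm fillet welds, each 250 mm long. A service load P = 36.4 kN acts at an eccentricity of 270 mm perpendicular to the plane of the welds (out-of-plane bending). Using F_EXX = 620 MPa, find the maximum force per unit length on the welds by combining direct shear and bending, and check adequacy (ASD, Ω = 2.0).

L_w = 2 × 250 = 500 mm; section modulus (unit throat) S = 2 × L²/6 = 20830 mm².
Direct shear f_v = P/L_w = 36.4×10³/500 = 72.8 N/mm.
Moment M = P × e = 36.4×10³ × 270 = 9828000 N·mm; bending f_b = M/S = 471.7 N/mm.
f_max = √(f_v² + f_b²) = √(72.8² + 471.7²) = 477.3 N/mm.
r_n/Ω = (1/2.0) × 0.6 × 620 × (0.707 × 4) = 526 N/mm → adequate.

f_max ≈ 477 N/mm; adequate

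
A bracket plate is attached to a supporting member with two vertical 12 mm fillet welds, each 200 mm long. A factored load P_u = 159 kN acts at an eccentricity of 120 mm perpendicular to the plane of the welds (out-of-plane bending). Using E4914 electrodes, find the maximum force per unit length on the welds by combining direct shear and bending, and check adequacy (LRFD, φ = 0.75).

f_max ≈ 1490 N/mm; adequate

E49XX → F_EXX = 490 MPa.
L_w = 2 × 200 = 400 mm; section modulus (unit throat) S = 2 × L²/6 = 13330 mm².
Direct shear f_v = P/L_w = 159×10³/400 = 397.5 N/mm.
Moment M = P × e = 159×10³ × 120 = 19080000 N·mm; bending f_b = M/S = 1431 N/mm.
f_max = √(f_v² + f_b²) = √(397.5² + 1431²) = 1485 N/mm.
φr_n = 0.75 × 0.6 × 490 × (0.707 × 12) = 1871 N/mm → adequate.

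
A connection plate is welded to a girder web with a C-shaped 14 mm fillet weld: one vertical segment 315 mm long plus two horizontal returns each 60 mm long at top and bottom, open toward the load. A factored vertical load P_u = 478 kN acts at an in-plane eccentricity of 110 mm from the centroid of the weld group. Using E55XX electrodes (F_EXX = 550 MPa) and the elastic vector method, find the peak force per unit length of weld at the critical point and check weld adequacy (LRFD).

Total weld length L_w = 435 mm. Treat welds as unit-width lines.
Centroid: x̄ = 2×60×30 / 435 = 8.276 mm from the vertical weld.
Polar moment about centroid: J = I_x + I_y = [315³/12 + 2×60×157.5²] + [315×8.276² + 2(60³/12 + 60×21.72²)] = 5696000 mm³.
Direct shear f_v = P/L_w = 478×10³ / 435 = 1099 N/mm (vertical).
Torsion M = P·e = 478×10³ × 110 = 52580000 N·mm.
Critical point at (x, y) = (51.72, 157.5) from centroid. f_tx = M·y/J = 1454 N/mm; f_ty = M·x/J = 477.5 N/mm.
Resultant f_max = √[f_tx² + (f_v + f_ty)²] = √[1454² + (1099 + 477.5)²] = 2145 N/mm.
Capacity per unit length: φr_n = 0.75 × 0.6 × 550 × (0.707 × 14) = 2450 N/mm.
2145 ≤ 2450 → adequate.

f_max ≈ 2140 N/mm; adequate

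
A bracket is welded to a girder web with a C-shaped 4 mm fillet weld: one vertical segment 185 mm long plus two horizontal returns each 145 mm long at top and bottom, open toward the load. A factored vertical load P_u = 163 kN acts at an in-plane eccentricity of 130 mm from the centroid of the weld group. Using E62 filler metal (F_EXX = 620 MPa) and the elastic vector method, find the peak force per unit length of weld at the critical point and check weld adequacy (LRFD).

Total weld length L_w = 475 mm. Treat welds as unit-width lines.
Centroid: x̄ = 2×145×72.5 / 475 = 44.26 mm from the vertical weld.
Polar moment about centroid: J = I_x + I_y = [185³/12 + 2×145×92.5²] + [185×44.26² + 2(145³/12 + 145×28.24²)] = 4111000 mm³.
Direct shear f_v = P/L_w = 163×10³ / 475 = 343.2 N/mm (vertical).
Torsion M = P·e = 163×10³ × 130 = 21190000 N·mm.
Critical point at (x, y) = (100.7, 92.5) from centroid. f_tx = M·y/J = 476.8 N/mm; f_ty = M·x/J = 519.3 N/mm.
Resultant f_max = √[f_tx² + (f_v + f_ty)²] = √[476.8² + (343.2 + 519.3)²] = 985.5 N/mm.
Capacity per unit length: φr_n = 0.75 × 0.6 × 620 × (0.707 × 4) = 789 N/mm.
985.5 > 789 → NOT adequate.

f_max ≈ 985 N/mm; NOT adequate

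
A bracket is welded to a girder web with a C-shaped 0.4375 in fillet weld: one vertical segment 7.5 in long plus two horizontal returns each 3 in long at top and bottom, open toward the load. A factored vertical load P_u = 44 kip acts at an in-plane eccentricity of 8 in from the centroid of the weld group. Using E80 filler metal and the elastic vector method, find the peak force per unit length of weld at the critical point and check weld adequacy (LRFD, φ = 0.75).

f_max ≈ 13.8 kip/in; NOT adequate

E80XX → F_EXX = 80 ksi.
Total weld length L_w = 13.5 in. Treat welds as unit-width lines.
Centroid: x̄ = 2×3×1.5 / 13.5 = 0.6667 in from the vertical weld.
Polar moment about centroid: J = I_x + I_y = [7.5³/12 + 2×3×3.75²] + [7.5×0.6667² + 2(3³/12 + 3×0.8333²)] = 131.5 in³.
Direct shear f_v = P/L_w = 44 / 13.5 = 3.259 kip/in (vertical).
Torsion M = P·e = 44 × 8 = 352 kip·in.
Critical point at (x, y) = (2.333, 3.75) from centroid. f_tx = M·y/J = 10.04 kip/in; f_ty = M·x/J = 6.244 kip/in.
Resultant f_max = √[f_tx² + (f_v + f_ty)²] = √[10.04² + (3.259 + 6.244)²] = 13.82 kip/in.
Capacity per unit length: φr_n = 0.75 × 0.6 × 80 × (0.707 × 0.4375) = 11.14 kip/in.
13.82 > 11.14 → NOT adequate.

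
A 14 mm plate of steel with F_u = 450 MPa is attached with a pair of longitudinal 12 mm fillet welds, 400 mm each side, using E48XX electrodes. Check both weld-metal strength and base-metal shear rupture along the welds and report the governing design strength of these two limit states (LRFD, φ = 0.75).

φR_n ≈ 1470 kN (weld metal governs)

E48XX → F_EXX = 480 MPa.
t_e = 0.707 × 12 = 8.484 mm; L = 800 mm.
Weld metal: φR_n = 0.75 × 0.6 × 480 × 8.484 × 800 × 10⁻³ = 1466 kN.
Base metal (shear rupture): φR_n = 0.75 × 0.6 × 450 × 14 × 800 × 10⁻³ = 2268 kN.
Governing: weld metal.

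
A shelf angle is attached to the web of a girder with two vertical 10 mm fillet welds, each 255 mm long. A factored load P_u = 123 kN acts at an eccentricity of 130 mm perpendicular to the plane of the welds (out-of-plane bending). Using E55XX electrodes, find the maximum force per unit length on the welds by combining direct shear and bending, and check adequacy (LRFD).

f_max ≈ 776 N/mm; adequate

E55XX → F_EXX = 550 MPa.
L_w = 2 × 255 = 510 mm; section modulus (unit throat) S = 2 × L²/6 = 21680 mm².
Direct shear f_v = P/L_w = 123×10³/510 = 241.2 N/mm.
Moment M = P × e = 123×10³ × 130 = 15990000 N·mm; bending f_b = M/S = 737.7 N/mm.
f_max = √(f_v² + f_b²) = √(241.2² + 737.7²) = 776.1 N/mm.
φr_n = 0.75 × 0.6 × 550 × (0.707 × 10) = 1750 N/mm → adequate.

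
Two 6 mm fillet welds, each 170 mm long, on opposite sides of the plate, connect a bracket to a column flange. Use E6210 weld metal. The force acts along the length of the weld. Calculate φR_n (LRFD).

φR_n ≈ 402 kN

E62XX → F_EXX = 620 MPa.
Effective throat t_e = 0.707 × 6 = 4.242 mm.
Total length L = 340 mm; A_we = 4.242 × 340 = 1442 mm².
F_nw = 0.6 F_EXX = 0.6 × 620 = 372 MPa.
φR_n = 0.75 × 372 × 1442 × 10⁻³ = 402.4 kN.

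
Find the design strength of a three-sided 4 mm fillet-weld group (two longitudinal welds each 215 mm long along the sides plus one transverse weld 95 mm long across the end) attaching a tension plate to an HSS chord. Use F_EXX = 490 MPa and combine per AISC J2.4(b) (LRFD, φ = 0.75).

t_e = 0.707 × 4 = 2.828 mm.
R_nwl = 0.6 × 490 × 2.828 × 430 × 10⁻³ = 357.5 kN (longitudinal, 2 welds).
R_nwt = 0.6 × 490 × 2.828 × 95 × 10⁻³ = 78.99 kN (transverse, base value).
(i) R_nwl + R_nwt = 436.5 kN; (ii) 0.85 R_nwl + 1.5 R_nwt = 422.4 kN.
R_n = max = 436.5 kN [governs: (i)]; φR_n = 327.4 kN.

φR_n ≈ 327 kN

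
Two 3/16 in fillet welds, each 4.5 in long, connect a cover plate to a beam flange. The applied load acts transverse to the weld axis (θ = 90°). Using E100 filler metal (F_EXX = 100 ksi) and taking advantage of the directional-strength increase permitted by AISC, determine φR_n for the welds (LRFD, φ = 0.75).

φR_n ≈ 80.5 kips

t_e = 0.707 × 0.1875 = 0.1326 in; A_we = 0.1326 × 9 = 1.193 in².
Directional factor: 1.0 + 0.5 sin^1.5(90°) = 1.5.
F_nw = 0.6 × 100 × 1.5 = 90 ksi.
φR_n = 0.75 × 90 × 1.193 = 80.53 kips.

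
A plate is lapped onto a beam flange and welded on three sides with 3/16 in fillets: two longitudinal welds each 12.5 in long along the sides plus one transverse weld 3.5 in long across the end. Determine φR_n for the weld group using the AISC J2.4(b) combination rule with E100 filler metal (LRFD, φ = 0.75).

φR_n ≈ 170 kips

E100XX → F_EXX = 100 ksi.
t_e = 0.707 × 0.1875 = 0.1326 in.
R_nwl = 0.6 × 100 × 0.1326 × 25 = 198.8 kips (longitudinal, 2 welds).
R_nwt = 0.6 × 100 × 0.1326 × 3.5 = 27.84 kips (transverse, base value).
(i) R_nwl + R_nwt = 226.7 kips; (ii) 0.85 R_nwl + 1.5 R_nwt = 210.8 kips.
R_n = max = 226.7 kips [governs: (i)]; φR_n = 170 kips.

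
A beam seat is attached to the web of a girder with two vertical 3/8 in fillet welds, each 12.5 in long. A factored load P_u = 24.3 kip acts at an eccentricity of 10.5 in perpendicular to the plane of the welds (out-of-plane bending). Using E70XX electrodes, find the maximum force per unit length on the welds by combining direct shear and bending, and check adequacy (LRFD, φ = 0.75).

f_max ≈ 4.99 kip/in; adequate

E70XX → F_EXX = 70 ksi.
L_w = 2 × 12.5 = 25 in; section modulus (unit throat) S = 2 × L²/6 = 52.08 in².
Direct shear f_v = P/L_w = 24.3/25 = 0.972 kip/in.
Moment M = P × e = 24.3 × 10.5 = 255.15 kip·in; bending f_b = M/S = 4.899 kip/in.
f_max = √(f_v² + f_b²) = √(0.972² + 4.899²) = 4.994 kip/in.
φr_n = 0.75 × 0.6 × 70 × (0.707 × 0.375) = 8.351 kip/in → adequate.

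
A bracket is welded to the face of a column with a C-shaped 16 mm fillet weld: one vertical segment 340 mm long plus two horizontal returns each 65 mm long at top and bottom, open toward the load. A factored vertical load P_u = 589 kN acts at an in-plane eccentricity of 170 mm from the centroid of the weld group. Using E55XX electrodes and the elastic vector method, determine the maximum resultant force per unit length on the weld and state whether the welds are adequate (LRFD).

f_max ≈ 3120 N/mm; NOT adequate

E55XX → F_EXX = 550 MPa.
Total weld length L_w = 470 mm. Treat welds as unit-width lines.
Centroid: x̄ = 2×65×32.5 / 470 = 8.989 mm from the vertical weld.
Polar moment about centroid: J = I_x + I_y = [340³/12 + 2×65×170²] + [340×8.989² + 2(65³/12 + 65×23.51²)] = 7177000 mm³.
Direct shear f_v = P/L_w = 589×10³ / 470 = 1253 N/mm (vertical).
Torsion M = P·e = 589×10³ × 170 = 100130000 N·mm.
Critical point at (x, y) = (56.01, 170) from centroid. f_tx = M·y/J = 2372 N/mm; f_ty = M·x/J = 781.4 N/mm.
Resultant f_max = √[f_tx² + (f_v + f_ty)²] = √[2372² + (1253 + 781.4)²] = 3125 N/mm.
Capacity per unit length: φr_n = 0.75 × 0.6 × 550 × (0.707 × 16) = 2800 N/mm.
3125 > 2800 → NOT adequate.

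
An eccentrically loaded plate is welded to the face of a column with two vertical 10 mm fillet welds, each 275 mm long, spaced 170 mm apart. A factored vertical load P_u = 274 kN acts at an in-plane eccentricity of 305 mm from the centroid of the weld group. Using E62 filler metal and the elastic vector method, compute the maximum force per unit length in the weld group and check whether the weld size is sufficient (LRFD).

E62XX → F_EXX = 620 MPa.
Total weld length L_w = 550 mm. Treat welds as unit-width lines.
Polar moment about centroid: J = 2[d³/12 + d(b/2)²] = 2[275³/12 + 275×85²] = 7440000 mm³.
Direct shear f_v = P/L_w = 274×10³ / 550 = 498.2 N/mm (vertical).
Torsion M = P·e = 274×10³ × 305 = 83570000 N·mm.
Critical point at (x, y) = (85, 137.5) from centroid. f_tx = M·y/J = 1544 N/mm; f_ty = M·x/J = 954.8 N/mm.
Resultant f_max = √[f_tx² + (f_v + f_ty)²] = √[1544² + (498.2 + 954.8)²] = 2121 N/mm.
Capacity per unit length: φr_n = 0.75 × 0.6 × 620 × (0.707 × 10) = 1973 N/mm.
2121 > 1973 → NOT adequate.

f_max ≈ 2120 N/mm; NOT adequate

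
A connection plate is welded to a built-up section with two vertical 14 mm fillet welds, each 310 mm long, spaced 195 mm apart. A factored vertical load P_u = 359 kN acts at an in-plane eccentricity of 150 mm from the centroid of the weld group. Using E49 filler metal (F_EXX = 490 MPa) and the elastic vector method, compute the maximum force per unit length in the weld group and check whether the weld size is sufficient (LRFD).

f_max ≈ 1310 N/mm; adequate

Total weld length L_w = 620 mm. Treat welds as unit-width lines.
Polar moment about centroid: J = 2[d³/12 + d(b/2)²] = 2[310³/12 + 310×97.5²] = 10860000 mm³.
Direct shear f_v = P/L_w = 359×10³ / 620 = 579 N/mm (vertical).
Torsion M = P·e = 359×10³ × 150 = 53850000 N·mm.
Critical point at (x, y) = (97.5, 155) from centroid. f_tx = M·y/J = 768.6 N/mm; f_ty = M·x/J = 483.5 N/mm.
Resultant f_max = √[f_tx² + (f_v + f_ty)²] = √[768.6² + (579 + 483.5)²] = 1311 N/mm.
Capacity per unit length: φr_n = 0.75 × 0.6 × 490 × (0.707 × 14) = 2183 N/mm.
1311 ≤ 2183 → adequate.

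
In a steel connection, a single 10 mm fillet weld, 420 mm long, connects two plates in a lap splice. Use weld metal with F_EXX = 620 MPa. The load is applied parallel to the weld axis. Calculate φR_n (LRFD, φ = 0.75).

Effective throat t_e = 0.707 × 10 = 7.07 mm.
Total length L = 420 mm; A_we = 7.07 × 420 = 2969 mm².
F_nw = 0.6 F_EXX = 0.6 × 620 = 372 MPa.
φR_n = 0.75 × 372 × 2969 × 10⁻³ = 828.5 kN.

φR_n ≈ 828 kN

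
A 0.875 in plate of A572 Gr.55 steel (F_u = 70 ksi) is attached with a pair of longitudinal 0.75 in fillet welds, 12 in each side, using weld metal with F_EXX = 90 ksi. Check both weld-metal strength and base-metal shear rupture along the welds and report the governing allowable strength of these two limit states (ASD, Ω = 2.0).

R_n/Ω ≈ 344 kip (weld metal governs)

t_e = 0.707 × 0.75 = 0.5302 in; L = 24 in.
Weld metal: R_n/Ω = (1/2.0) × 0.6 × 90 × 0.5302 × 24 = 343.6 kip.
Base metal (shear rupture): R_n/Ω = (1/2.0) × 0.6 × 70 × 0.875 × 24 = 441 kip.
Governing: weld metal.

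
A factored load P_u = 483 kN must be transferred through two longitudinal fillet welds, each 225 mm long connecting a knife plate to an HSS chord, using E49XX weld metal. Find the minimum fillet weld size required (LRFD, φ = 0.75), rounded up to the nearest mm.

w = 7 mm

E49XX → F_EXX = 490 MPa.
Total weld length L = 450 mm.
Required throat t_e = P_u / (φ × 0.6 F_EXX × L) = 483 / (0.75 × 0.6 × 490 × 450 × 10⁻³) = 4.868 mm.
Required leg w = t_e / 0.707 = 6.885 mm → use 7 mm.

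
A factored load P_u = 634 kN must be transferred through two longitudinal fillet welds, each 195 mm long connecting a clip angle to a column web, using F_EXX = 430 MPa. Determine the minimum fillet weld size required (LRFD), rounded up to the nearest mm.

Total weld length L = 390 mm.
Required throat t_e = P_u / (φ × 0.6 F_EXX × L) = 634 / (0.75 × 0.6 × 430 × 390 × 10⁻³) = 8.401 mm.
Required leg w = t_e / 0.707 = 11.88 mm → use 12 mm.

w = 12 mm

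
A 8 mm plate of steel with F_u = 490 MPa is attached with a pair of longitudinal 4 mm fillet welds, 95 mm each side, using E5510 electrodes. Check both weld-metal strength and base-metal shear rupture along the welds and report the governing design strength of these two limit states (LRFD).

E55XX → F_EXX = 550 MPa.
t_e = 0.707 × 4 = 2.828 mm; L = 190 mm.
Weld metal: φR_n = 0.75 × 0.6 × 550 × 2.828 × 190 × 10⁻³ = 133 kN.
Base metal (shear rupture): φR_n = 0.75 × 0.6 × 490 × 8 × 190 × 10⁻³ = 335.2 kN.
Governing: weld metal.

φR_n ≈ 133 kN (weld metal governs)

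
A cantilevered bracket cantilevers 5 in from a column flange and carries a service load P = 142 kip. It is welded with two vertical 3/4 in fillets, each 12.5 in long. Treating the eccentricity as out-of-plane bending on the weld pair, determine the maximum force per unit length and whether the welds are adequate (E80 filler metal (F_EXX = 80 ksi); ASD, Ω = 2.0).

L_w = 2 × 12.5 = 25 in; section modulus (unit throat) S = 2 × L²/6 = 52.08 in².
Direct shear f_v = P/L_w = 142/25 = 5.68 kip/in.
Moment M = P × e = 142 × 5 = 710 kip·in; bending f_b = M/S = 13.63 kip/in.
f_max = √(f_v² + f_b²) = √(5.68² + 13.63²) = 14.77 kip/in.
r_n/Ω = (1/2.0) × 0.6 × 80 × (0.707 × 0.75) = 12.73 kip/in → NOT adequate.

f_max ≈ 14.8 kip/in; NOT adequate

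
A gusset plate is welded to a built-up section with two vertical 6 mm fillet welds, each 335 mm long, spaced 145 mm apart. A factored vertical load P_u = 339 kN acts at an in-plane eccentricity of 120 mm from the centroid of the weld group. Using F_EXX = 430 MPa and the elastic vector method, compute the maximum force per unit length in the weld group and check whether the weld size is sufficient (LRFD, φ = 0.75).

f_max ≈ 1070 N/mm; NOT adequate

Total weld length L_w = 670 mm. Treat welds as unit-width lines.
Polar moment about centroid: J = 2[d³/12 + d(b/2)²] = 2[335³/12 + 335×72.5²] = 9788000 mm³.
Direct shear f_v = P/L_w = 339×10³ / 670 = 506 N/mm (vertical).
Torsion M = P·e = 339×10³ × 120 = 40680000 N·mm.
Critical point at (x, y) = (72.5, 167.5) from centroid. f_tx = M·y/J = 696.2 N/mm; f_ty = M·x/J = 301.3 N/mm.
Resultant f_max = √[f_tx² + (f_v + f_ty)²] = √[696.2² + (506 + 301.3)²] = 1066 N/mm.
Capacity per unit length: φr_n = 0.75 × 0.6 × 430 × (0.707 × 6) = 820.8 N/mm.
1066 > 820.8 → NOT adequate.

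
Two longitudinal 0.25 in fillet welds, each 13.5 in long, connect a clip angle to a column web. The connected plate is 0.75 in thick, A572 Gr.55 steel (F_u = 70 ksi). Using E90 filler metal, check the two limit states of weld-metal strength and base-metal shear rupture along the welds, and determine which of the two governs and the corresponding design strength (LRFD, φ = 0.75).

E90XX → F_EXX = 90 ksi.
t_e = 0.707 × 0.25 = 0.1767 in; L = 27 in.
Weld metal: φR_n = 0.75 × 0.6 × 90 × 0.1767 × 27 = 193.3 kips.
Base metal (shear rupture): φR_n = 0.75 × 0.6 × 70 × 0.75 × 27 = 637.9 kips.
Governing: weld metal.

φR_n ≈ 193 kips (weld metal governs)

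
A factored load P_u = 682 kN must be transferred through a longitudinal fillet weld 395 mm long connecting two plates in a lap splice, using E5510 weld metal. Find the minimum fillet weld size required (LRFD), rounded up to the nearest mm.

w = 10 mm

E55XX → F_EXX = 550 MPa.
Total weld length L = 395 mm.
Required throat t_e = P_u / (φ × 0.6 F_EXX × L) = 682 / (0.75 × 0.6 × 550 × 395 × 10⁻³) = 6.976 mm.
Required leg w = t_e / 0.707 = 9.867 mm → use 10 mm.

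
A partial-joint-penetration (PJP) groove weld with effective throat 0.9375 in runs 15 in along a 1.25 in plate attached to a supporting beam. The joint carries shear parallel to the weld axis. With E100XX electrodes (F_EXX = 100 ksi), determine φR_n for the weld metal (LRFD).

Effective throat (given) t_e = 0.9375 in.
A_we = 0.9375 × 15 = 14.06 in².
F_nw = 0.6 F_EXX = 60 ksi.
φR_n = 0.75 × 60 × 14.06 = 632.8 kip.

φR_n ≈ 633 kip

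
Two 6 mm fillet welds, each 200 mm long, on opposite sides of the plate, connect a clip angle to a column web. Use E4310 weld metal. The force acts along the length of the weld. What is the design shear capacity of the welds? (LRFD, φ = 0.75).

E43XX → F_EXX = 430 MPa.
Effective throat t_e = 0.707 × 6 = 4.242 mm.
Total length L = 400 mm; A_we = 4.242 × 400 = 1697 mm².
F_nw = 0.6 F_EXX = 0.6 × 430 = 258 MPa.
φR_n = 0.75 × 258 × 1697 × 10⁻³ = 328.3 kN.

φR_n ≈ 328 kN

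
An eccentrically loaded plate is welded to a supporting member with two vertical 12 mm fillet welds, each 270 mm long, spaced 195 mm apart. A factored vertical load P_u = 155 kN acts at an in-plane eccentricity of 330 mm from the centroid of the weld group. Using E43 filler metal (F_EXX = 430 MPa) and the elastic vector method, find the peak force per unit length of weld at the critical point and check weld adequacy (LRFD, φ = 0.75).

f_max ≈ 1200 N/mm; adequate

Total weld length L_w = 540 mm. Treat welds as unit-width lines.
Polar moment about centroid: J = 2[d³/12 + d(b/2)²] = 2[270³/12 + 270×97.5²] = 8414000 mm³.
Direct shear f_v = P/L_w = 155×10³ / 540 = 287 N/mm (vertical).
Torsion M = P·e = 155×10³ × 330 = 51150000 N·mm.
Critical point at (x, y) = (97.5, 135) from centroid. f_tx = M·y/J = 820.7 N/mm; f_ty = M·x/J = 592.7 N/mm.
Resultant f_max = √[f_tx² + (f_v + f_ty)²] = √[820.7² + (287 + 592.7)²] = 1203 N/mm.
Capacity per unit length: φr_n = 0.75 × 0.6 × 430 × (0.707 × 12) = 1642 N/mm.
1203 ≤ 1642 → adequate.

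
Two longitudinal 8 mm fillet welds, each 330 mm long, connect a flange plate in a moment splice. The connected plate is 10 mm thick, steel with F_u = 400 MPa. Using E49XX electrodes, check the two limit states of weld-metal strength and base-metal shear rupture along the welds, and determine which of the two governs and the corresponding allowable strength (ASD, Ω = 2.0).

E49XX → F_EXX = 490 MPa.
t_e = 0.707 × 8 = 5.656 mm; L = 660 mm.
Weld metal: R_n/Ω = (1/2.0) × 0.6 × 490 × 5.656 × 660 × 10⁻³ = 548.7 kN.
Base metal (shear rupture): R_n/Ω = (1/2.0) × 0.6 × 400 × 10 × 660 × 10⁻³ = 792 kN.
Governing: weld metal.

R_n/Ω ≈ 549 kN (weld metal governs)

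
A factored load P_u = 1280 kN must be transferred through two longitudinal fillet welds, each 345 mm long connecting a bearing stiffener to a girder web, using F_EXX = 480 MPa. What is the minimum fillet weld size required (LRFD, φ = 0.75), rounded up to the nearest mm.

Total weld length L = 690 mm.
Required throat t_e = P_u / (φ × 0.6 F_EXX × L) = 1280 / (0.75 × 0.6 × 480 × 690 × 10⁻³) = 8.588 mm.
Required leg w = t_e / 0.707 = 12.15 mm → use 13 mm.

w = 13 mm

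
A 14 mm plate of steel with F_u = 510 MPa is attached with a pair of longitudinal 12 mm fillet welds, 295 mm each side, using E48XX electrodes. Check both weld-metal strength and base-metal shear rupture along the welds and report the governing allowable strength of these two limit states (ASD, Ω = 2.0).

R_n/Ω ≈ 721 kN (weld metal governs)

E48XX → F_EXX = 480 MPa.
t_e = 0.707 × 12 = 8.484 mm; L = 590 mm.
Weld metal: R_n/Ω = (1/2.0) × 0.6 × 480 × 8.484 × 590 × 10⁻³ = 720.8 kN.
Base metal (shear rupture): R_n/Ω = (1/2.0) × 0.6 × 510 × 14 × 590 × 10⁻³ = 1264 kN.
Governing: weld metal.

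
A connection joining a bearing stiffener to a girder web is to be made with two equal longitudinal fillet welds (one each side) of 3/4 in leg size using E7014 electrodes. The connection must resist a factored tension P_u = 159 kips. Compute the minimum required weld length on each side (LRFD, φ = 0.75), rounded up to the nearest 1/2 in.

L = 5 in on each side

E70XX → F_EXX = 70 ksi.
Throat t_e = 0.707 × 0.75 = 0.5302 in.
φr_n = 0.75 × 0.6 × 70 × 0.5302 = 16.7 kips/in.
L_req = P_u / φr_n = 159 / 16.7 = 9.519 in total.
Per side: 9.519 / 2 = 4.76 in.
Round up → use L = 5 in on each side.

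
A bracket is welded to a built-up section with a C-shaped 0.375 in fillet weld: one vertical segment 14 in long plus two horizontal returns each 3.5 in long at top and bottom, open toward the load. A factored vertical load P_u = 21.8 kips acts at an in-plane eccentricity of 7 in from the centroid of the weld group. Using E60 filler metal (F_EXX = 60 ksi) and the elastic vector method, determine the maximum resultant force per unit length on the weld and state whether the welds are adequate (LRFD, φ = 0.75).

f_max ≈ 2.54 kip/in; adequate

Total weld length L_w = 21 in. Treat welds as unit-width lines.
Centroid: x̄ = 2×3.5×1.75 / 21 = 0.5833 in from the vertical weld.
Polar moment about centroid: J = I_x + I_y = [14³/12 + 2×3.5×7²] + [14×0.5833² + 2(3.5³/12 + 3.5×1.167²)] = 593.1 in³.
Direct shear f_v = P/L_w = 21.8 / 21 = 1.038 kip/in (vertical).
Torsion M = P·e = 21.8 × 7 = 152.6 kip·in.
Critical point at (x, y) = (2.917, 7) from centroid. f_tx = M·y/J = 1.801 kip/in; f_ty = M·x/J = 0.7504 kip/in.
Resultant f_max = √[f_tx² + (f_v + f_ty)²] = √[1.801² + (1.038 + 0.7504)²] = 2.538 kip/in.
Capacity per unit length: φr_n = 0.75 × 0.6 × 60 × (0.707 × 0.375) = 7.158 kip/in.
2.538 ≤ 7.158 → adequate.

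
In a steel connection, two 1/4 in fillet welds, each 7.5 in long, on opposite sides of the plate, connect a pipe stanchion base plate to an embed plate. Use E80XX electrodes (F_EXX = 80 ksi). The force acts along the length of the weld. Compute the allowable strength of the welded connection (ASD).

R_n/Ω ≈ 63.6 kip

Effective throat t_e = 0.707 × 0.25 = 0.1767 in.
Total length L = 15 in; A_we = 0.1767 × 15 = 2.651 in².
F_nw = 0.6 F_EXX = 0.6 × 80 = 48 ksi.
R_n = 48 × 2.651 = 127.3 kip; R_n/Ω = 127.3/2.0 = 63.63 kip.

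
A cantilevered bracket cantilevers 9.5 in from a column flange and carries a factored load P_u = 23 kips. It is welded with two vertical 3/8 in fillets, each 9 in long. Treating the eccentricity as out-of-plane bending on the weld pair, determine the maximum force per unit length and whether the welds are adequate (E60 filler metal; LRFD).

E60XX → F_EXX = 60 ksi.
L_w = 2 × 9 = 18 in; section modulus (unit throat) S = 2 × L²/6 = 27 in².
Direct shear f_v = P/L_w = 23/18 = 1.278 kip/in.
Moment M = P × e = 23 × 9.5 = 218.5 kip·in; bending f_b = M/S = 8.093 kip/in.
f_max = √(f_v² + f_b²) = √(1.278² + 8.093²) = 8.193 kip/in.
φr_n = 0.75 × 0.6 × 60 × (0.707 × 0.375) = 7.158 kip/in → NOT adequate.

f_max ≈ 8.19 kip/in; NOT adequate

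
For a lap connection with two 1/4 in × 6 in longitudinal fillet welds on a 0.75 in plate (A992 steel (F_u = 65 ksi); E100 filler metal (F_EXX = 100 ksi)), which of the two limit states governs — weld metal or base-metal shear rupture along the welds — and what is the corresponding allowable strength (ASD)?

R_n/Ω ≈ 63.6 kips (weld metal governs)

t_e = 0.707 × 0.25 = 0.1767 in; L = 12 in.
Weld metal: R_n/Ω = (1/2.0) × 0.6 × 100 × 0.1767 × 12 = 63.63 kips.
Base metal (shear rupture): R_n/Ω = (1/2.0) × 0.6 × 65 × 0.75 × 12 = 175.5 kips.
Governing: weld metal.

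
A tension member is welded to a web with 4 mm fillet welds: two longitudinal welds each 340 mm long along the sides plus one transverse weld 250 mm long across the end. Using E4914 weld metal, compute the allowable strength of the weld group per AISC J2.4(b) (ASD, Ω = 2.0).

R_n/Ω ≈ 396 kN

E49XX → F_EXX = 490 MPa.
t_e = 0.707 × 4 = 2.828 mm.
R_nwl = 0.6 × 490 × 2.828 × 680 × 10⁻³ = 565.4 kN (longitudinal, 2 welds).
R_nwt = 0.6 × 490 × 2.828 × 250 × 10⁻³ = 207.9 kN (transverse, base value).
(i) R_nwl + R_nwt = 773.2 kN; (ii) 0.85 R_nwl + 1.5 R_nwt = 792.4 kN.
R_n = max = 792.4 kN [governs: (ii)]; R_n/Ω = 396.2 kN.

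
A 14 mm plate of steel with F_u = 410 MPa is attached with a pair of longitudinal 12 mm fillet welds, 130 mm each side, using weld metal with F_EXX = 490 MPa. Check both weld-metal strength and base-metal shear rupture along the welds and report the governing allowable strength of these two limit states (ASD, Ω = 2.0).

R_n/Ω ≈ 324 kN (weld metal governs)

t_e = 0.707 × 12 = 8.484 mm; L = 260 mm.
Weld metal: R_n/Ω = (1/2.0) × 0.6 × 490 × 8.484 × 260 × 10⁻³ = 324.3 kN.
Base metal (shear rupture): R_n/Ω = (1/2.0) × 0.6 × 410 × 14 × 260 × 10⁻³ = 447.7 kN.
Governing: weld metal.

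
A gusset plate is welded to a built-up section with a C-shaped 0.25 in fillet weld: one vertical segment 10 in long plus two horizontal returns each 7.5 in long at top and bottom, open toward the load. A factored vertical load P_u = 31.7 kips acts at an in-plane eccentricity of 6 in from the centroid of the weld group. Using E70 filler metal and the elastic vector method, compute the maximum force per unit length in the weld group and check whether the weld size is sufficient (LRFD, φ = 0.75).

f_max ≈ 3.29 kip/in; adequate

E70XX → F_EXX = 70 ksi.
Total weld length L_w = 25 in. Treat welds as unit-width lines.
Centroid: x̄ = 2×7.5×3.75 / 25 = 2.25 in from the vertical weld.
Polar moment about centroid: J = I_x + I_y = [10³/12 + 2×7.5×5²] + [10×2.25² + 2(7.5³/12 + 7.5×1.5²)] = 613 in³.
Direct shear f_v = P/L_w = 31.7 / 25 = 1.268 kip/in (vertical).
Torsion M = P·e = 31.7 × 6 = 190.2 kip·in.
Critical point at (x, y) = (5.25, 5) from centroid. f_tx = M·y/J = 1.551 kip/in; f_ty = M·x/J = 1.629 kip/in.
Resultant f_max = √[f_tx² + (f_v + f_ty)²] = √[1.551² + (1.268 + 1.629)²] = 3.286 kip/in.
Capacity per unit length: φr_n = 0.75 × 0.6 × 70 × (0.707 × 0.25) = 5.568 kip/in.
3.286 ≤ 5.568 → adequate.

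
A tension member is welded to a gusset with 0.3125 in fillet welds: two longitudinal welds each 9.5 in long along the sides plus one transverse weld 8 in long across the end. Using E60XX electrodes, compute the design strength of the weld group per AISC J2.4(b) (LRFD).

E60XX → F_EXX = 60 ksi.
t_e = 0.707 × 0.3125 = 0.2209 in.
R_nwl = 0.6 × 60 × 0.2209 × 19 = 151.1 kips (longitudinal, 2 welds).
R_nwt = 0.6 × 60 × 0.2209 × 8 = 63.63 kips (transverse, base value).
(i) R_nwl + R_nwt = 214.8 kips; (ii) 0.85 R_nwl + 1.5 R_nwt = 223.9 kips.
R_n = max = 223.9 kips [governs: (ii)]; φR_n = 167.9 kips.

φR_n ≈ 168 kips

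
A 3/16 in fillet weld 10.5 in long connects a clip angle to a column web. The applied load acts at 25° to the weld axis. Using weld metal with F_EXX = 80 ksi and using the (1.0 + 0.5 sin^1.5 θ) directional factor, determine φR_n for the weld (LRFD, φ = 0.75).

t_e = 0.707 × 0.1875 = 0.1326 in; A_we = 0.1326 × 10.5 = 1.392 in².
Directional factor: 1.0 + 0.5 sin^1.5(25°) = 1.137.
F_nw = 0.6 × 80 × 1.137 = 54.59 ksi.
φR_n = 0.75 × 54.59 × 1.392 = 56.99 kips.

φR_n ≈ 57 kips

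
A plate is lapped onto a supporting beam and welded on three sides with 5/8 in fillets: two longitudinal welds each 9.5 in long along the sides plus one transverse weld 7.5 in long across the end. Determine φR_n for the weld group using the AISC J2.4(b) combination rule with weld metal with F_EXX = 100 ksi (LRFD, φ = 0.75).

t_e = 0.707 × 0.625 = 0.4419 in.
R_nwl = 0.6 × 100 × 0.4419 × 19 = 503.7 kips (longitudinal, 2 welds).
R_nwt = 0.6 × 100 × 0.4419 × 7.5 = 198.8 kips (transverse, base value).
(i) R_nwl + R_nwt = 702.6 kips; (ii) 0.85 R_nwl + 1.5 R_nwt = 726.4 kips.
R_n = max = 726.4 kips [governs: (ii)]; φR_n = 544.8 kips.

φR_n ≈ 545 kips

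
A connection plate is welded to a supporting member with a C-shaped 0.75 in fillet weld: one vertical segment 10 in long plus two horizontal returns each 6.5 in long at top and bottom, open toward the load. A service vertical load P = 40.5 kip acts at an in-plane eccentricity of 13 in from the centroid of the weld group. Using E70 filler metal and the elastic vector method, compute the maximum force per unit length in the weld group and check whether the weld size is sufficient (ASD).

f_max ≈ 8.31 kip/in; adequate

E70XX → F_EXX = 70 ksi.
Total weld length L_w = 23 in. Treat welds as unit-width lines.
Centroid: x̄ = 2×6.5×3.25 / 23 = 1.837 in from the vertical weld.
Polar moment about centroid: J = I_x + I_y = [10³/12 + 2×6.5×5²] + [10×1.837² + 2(6.5³/12 + 6.5×1.413²)] = 513.8 in³.
Direct shear f_v = P/L_w = 40.5 / 23 = 1.761 kip/in (vertical).
Torsion M = P·e = 40.5 × 13 = 526.5 kip·in.
Critical point at (x, y) = (4.663, 5) from centroid. f_tx = M·y/J = 5.124 kip/in; f_ty = M·x/J = 4.778 kip/in.
Resultant f_max = √[f_tx² + (f_v + f_ty)²] = √[5.124² + (1.761 + 4.778)²] = 8.307 kip/in.
Capacity per unit length: r_n/Ω = (1/2.0) × 0.6 × 70 × (0.707 × 0.75) = 11.14 kip/in.
8.307 ≤ 11.14 → adequate.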